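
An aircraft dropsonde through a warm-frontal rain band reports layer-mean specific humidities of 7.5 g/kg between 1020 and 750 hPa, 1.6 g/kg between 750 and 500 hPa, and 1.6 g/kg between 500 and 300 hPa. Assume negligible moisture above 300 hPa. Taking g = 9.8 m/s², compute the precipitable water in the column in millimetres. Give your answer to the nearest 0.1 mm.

Precipitable water is the column-integrated vapour mass per unit area: PW = (1/g) Σ q̄ Δp, with q in kg/kg and Δp in Pa (1 kg/m² of water = 1 mm).
Layer 1020–750 hPa: Δp = 270 hPa = 27000 Pa, q̄ = 0.0075 kg/kg → 0.0075 × 27000 / 9.8 = 20.66 mm
Layer 750–500 hPa: Δp = 250 hPa = 25000 Pa, q̄ = 0.0016 kg/kg → 0.0016 × 25000 / 9.8 = 4.08 mm
Layer 500–300 hPa: Δp = 200 hPa = 20000 Pa, q̄ = 0.0016 kg/kg → 0.0016 × 20000 / 9.8 = 3.27 mm
PW = 20.66 + 4.08 + 3.27 = 28.01 ≈ 28.0 mm.

PW ≈ 28.0 mm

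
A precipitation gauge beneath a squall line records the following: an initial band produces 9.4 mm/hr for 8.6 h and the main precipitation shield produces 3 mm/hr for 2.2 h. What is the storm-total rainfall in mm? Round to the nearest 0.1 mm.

Total = Σ Rᵢ Δtᵢ = 9.4 × 8.6 + 3 × 2.2
      = 80.84 + 6.6 = 87.4 mm.

total ≈ 87.4 mm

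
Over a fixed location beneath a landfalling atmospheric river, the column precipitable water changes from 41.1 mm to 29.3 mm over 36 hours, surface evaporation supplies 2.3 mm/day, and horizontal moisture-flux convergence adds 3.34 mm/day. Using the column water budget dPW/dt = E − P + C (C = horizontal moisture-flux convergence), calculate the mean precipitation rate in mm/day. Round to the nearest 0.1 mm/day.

P ≈ 13.5 mm/day

dPW/dt = (29.3 − 41.1) mm / (36/24 day) = -7.867 mm/day.
P = E + C − dPW/dt = 2.3 + (3.34) − (-7.867) = 13.5 mm/day.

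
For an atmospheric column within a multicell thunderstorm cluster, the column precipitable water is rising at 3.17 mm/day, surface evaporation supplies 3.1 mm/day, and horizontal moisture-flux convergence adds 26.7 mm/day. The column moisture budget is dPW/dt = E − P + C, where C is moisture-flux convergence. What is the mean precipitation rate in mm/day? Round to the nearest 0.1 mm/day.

dPW/dt = +3.17 mm/day.
P = E + C − dPW/dt = 3.1 + (26.7) − (+3.17) = 26.6 mm/day.

P ≈ 26.6 mm/day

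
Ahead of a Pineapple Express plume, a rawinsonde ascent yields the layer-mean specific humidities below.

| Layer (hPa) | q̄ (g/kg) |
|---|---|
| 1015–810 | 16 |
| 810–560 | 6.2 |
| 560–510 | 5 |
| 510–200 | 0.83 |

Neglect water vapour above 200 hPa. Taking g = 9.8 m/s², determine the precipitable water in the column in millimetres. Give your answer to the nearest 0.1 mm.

Precipitable water is the column-integrated vapour mass per unit area: PW = (1/g) Σ q̄ Δp, with q in kg/kg and Δp in Pa (1 kg/m² of water = 1 mm).
Layer 1015–810 hPa: Δp = 205 hPa = 20500 Pa, q̄ = 0.016 kg/kg → 0.016 × 20500 / 9.8 = 33.47 mm
Layer 810–560 hPa: Δp = 250 hPa = 25000 Pa, q̄ = 0.0062 kg/kg → 0.0062 × 25000 / 9.8 = 15.82 mm
Layer 560–510 hPa: Δp = 50 hPa = 5000 Pa, q̄ = 0.005 kg/kg → 0.005 × 5000 / 9.8 = 2.55 mm
Layer 510–200 hPa: Δp = 310 hPa = 31000 Pa, q̄ = 0.00083 kg/kg → 0.00083 × 31000 / 9.8 = 2.63 mm
PW = 33.47 + 15.82 + 2.55 + 2.63 = 54.47 ≈ 54.5 mm.

PW ≈ 54.5 mm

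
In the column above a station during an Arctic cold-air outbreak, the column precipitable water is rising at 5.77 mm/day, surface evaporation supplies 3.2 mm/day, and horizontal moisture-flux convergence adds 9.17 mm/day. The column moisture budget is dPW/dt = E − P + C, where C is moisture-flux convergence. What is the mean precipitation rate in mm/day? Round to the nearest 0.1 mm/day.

P ≈ 6.6 mm/day

dPW/dt = +5.77 mm/day.
P = E + C − dPW/dt = 3.2 + (9.17) − (+5.77) = 6.6 mm/day.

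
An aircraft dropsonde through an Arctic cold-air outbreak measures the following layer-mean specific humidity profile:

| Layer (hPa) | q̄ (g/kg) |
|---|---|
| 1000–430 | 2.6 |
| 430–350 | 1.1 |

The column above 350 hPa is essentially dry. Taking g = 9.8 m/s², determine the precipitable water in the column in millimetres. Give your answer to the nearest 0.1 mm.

PW ≈ 16.0 mm

Precipitable water is the column-integrated vapour mass per unit area: PW = (1/g) Σ q̄ Δp, with q in kg/kg and Δp in Pa (1 kg/m² of water = 1 mm).
Layer 1000–430 hPa: Δp = 570 hPa = 57000 Pa, q̄ = 0.0026 kg/kg → 0.0026 × 57000 / 9.8 = 15.12 mm
Layer 430–350 hPa: Δp = 80 hPa = 8000 Pa, q̄ = 0.0011 kg/kg → 0.0011 × 8000 / 9.8 = 0.90 mm
PW = 15.12 + 0.90 = 16.02 ≈ 16.0 mm.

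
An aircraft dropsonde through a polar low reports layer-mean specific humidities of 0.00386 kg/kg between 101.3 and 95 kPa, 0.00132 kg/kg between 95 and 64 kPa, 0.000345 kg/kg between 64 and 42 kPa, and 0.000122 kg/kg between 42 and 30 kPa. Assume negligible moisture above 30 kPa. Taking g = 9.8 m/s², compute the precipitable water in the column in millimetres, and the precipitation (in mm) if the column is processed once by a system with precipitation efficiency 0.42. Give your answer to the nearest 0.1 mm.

Precipitable water is the column-integrated vapour mass per unit area: PW = (1/g) Σ q̄ Δp, with q in kg/kg and Δp in Pa (1 kg/m² of water = 1 mm).
Layer 101.3–95 kPa: Δp = 63 hPa = 6300 Pa, q̄ = 0.00386 kg/kg → 0.00386 × 6300 / 9.8 = 2.48 mm
Layer 95–64 kPa: Δp = 310 hPa = 31000 Pa, q̄ = 0.00132 kg/kg → 0.00132 × 31000 / 9.8 = 4.18 mm
Layer 64–42 kPa: Δp = 220 hPa = 22000 Pa, q̄ = 0.000345 kg/kg → 0.000345 × 22000 / 9.8 = 0.77 mm
Layer 42–30 kPa: Δp = 120 hPa = 12000 Pa, q̄ = 0.000122 kg/kg → 0.000122 × 12000 / 9.8 = 0.15 mm
PW = 2.48 + 4.18 + 0.77 + 0.15 = 7.58 ≈ 7.6 mm.
Precipitation = ε × PW = 0.42 × 7.6 = 3.2 mm.

PW ≈ 7.6 mm; precipitation ≈ 3.2 mm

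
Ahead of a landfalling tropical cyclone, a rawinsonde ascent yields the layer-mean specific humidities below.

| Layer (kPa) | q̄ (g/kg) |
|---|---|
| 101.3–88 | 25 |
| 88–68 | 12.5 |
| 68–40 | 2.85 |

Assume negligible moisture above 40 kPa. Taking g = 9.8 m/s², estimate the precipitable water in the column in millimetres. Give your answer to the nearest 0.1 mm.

Precipitable water is the column-integrated vapour mass per unit area: PW = (1/g) Σ q̄ Δp, with q in kg/kg and Δp in Pa (1 kg/m² of water = 1 mm).
Layer 101.3–88 kPa: Δp = 133 hPa = 13300 Pa, q̄ = 0.025 kg/kg → 0.025 × 13300 / 9.8 = 33.93 mm
Layer 88–68 kPa: Δp = 200 hPa = 20000 Pa, q̄ = 0.0125 kg/kg → 0.0125 × 20000 / 9.8 = 25.51 mm
Layer 68–40 kPa: Δp = 280 hPa = 28000 Pa, q̄ = 0.00285 kg/kg → 0.00285 × 28000 / 9.8 = 8.14 mm
PW = 33.93 + 25.51 + 8.14 = 67.58 ≈ 67.6 mm.

PW ≈ 67.6 mm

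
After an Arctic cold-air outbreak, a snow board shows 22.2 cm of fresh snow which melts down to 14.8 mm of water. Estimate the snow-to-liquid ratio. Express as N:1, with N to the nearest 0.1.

Ratio = snow depth / SWE = 222 mm / 14.8 mm = 15.0, i.e. 15.0:1.

ratio ≈ 15.0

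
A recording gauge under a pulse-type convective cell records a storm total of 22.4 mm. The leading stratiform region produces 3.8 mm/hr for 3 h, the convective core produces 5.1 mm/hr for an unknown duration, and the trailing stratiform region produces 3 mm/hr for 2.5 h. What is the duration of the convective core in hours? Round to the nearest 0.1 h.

Known phases: 3.8 × 3 + 3 × 2.5 = 11.4 + 7.5 = 18.9 mm.
Remaining depth = 22.4 − 18.9 = 3.5 mm.
Duration = 3.5 / 5.1 = 0.7 h.

duration ≈ 0.7 h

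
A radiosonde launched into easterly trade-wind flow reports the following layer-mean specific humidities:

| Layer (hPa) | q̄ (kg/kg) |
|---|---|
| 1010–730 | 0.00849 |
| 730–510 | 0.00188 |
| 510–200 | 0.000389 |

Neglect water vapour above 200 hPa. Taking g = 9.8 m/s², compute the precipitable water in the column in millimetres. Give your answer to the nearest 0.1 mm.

Precipitable water is the column-integrated vapour mass per unit area: PW = (1/g) Σ q̄ Δp, with q in kg/kg and Δp in Pa (1 kg/m² of water = 1 mm).
Layer 1010–730 hPa: Δp = 280 hPa = 28000 Pa, q̄ = 0.00849 kg/kg → 0.00849 × 28000 / 9.8 = 24.26 mm
Layer 730–510 hPa: Δp = 220 hPa = 22000 Pa, q̄ = 0.00188 kg/kg → 0.00188 × 22000 / 9.8 = 4.22 mm
Layer 510–200 hPa: Δp = 310 hPa = 31000 Pa, q̄ = 0.000389 kg/kg → 0.000389 × 31000 / 9.8 = 1.23 mm
PW = 24.26 + 4.22 + 1.23 = 29.71 ≈ 29.7 mm.

PW ≈ 29.7 mm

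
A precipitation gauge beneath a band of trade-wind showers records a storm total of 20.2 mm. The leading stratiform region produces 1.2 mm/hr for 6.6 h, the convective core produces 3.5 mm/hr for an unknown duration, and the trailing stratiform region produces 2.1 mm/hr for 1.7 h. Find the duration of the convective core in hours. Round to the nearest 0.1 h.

Known phases: 1.2 × 6.6 + 2.1 × 1.7 = 7.92 + 3.57 = 11.49 mm.
Remaining depth = 20.2 − 11.49 = 8.71 mm.
Duration = 8.71 / 3.5 = 2.5 h.

duration ≈ 2.5 h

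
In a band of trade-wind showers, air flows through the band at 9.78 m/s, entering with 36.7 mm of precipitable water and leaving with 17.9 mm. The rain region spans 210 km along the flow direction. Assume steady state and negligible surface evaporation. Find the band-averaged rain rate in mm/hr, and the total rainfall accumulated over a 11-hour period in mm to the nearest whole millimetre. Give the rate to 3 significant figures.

R ≈ 3.15 mm/hr; total ≈ 35 mm

Column moisture flux per unit crosswind length is F = V × PW.
Inflow: F_in = 9.78 × 36.7 = 358.926 mm·m/s
Outflow: F_out = 9.78 × 17.9 = 175.062 mm·m/s
Steady-state rate R = (F_in − F_out)/L = (358.926 − 175.062) / 210000 m = 8.755e-04 mm/s.
R = 8.755e-04 × 3600 = 3.15 mm/hr.
Over 11 h: total = 3.15 × 11 = 34.65 ≈ 35 mm.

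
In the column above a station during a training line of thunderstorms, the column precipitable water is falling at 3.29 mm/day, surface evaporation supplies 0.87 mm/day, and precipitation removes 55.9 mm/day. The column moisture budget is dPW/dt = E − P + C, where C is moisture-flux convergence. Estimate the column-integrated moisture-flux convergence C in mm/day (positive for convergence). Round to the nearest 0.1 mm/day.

dPW/dt = -3.29 mm/day.
C = dPW/dt − E + P = (-3.29) − 0.87 + 55.9 = 51.7 mm/day.

C ≈ 51.7 mm/day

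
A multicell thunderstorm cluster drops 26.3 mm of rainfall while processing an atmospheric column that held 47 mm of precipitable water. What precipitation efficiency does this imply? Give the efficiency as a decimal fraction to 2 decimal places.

ε = rainfall / PW = 26.3 / 47 = 0.56.

ε ≈ 0.56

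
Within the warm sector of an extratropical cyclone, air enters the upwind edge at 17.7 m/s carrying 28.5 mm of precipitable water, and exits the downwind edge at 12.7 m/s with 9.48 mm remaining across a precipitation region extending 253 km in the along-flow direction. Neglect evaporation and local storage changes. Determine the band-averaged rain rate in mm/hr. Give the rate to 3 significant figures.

Column moisture flux per unit crosswind length is F = V × PW.
Inflow: F_in = 17.7 × 28.5 = 504.45 mm·m/s
Outflow: F_out = 12.7 × 9.48 = 120.396 mm·m/s
Steady-state rate R = (F_in − F_out)/L = (504.45 − 120.396) / 253000 m = 1.518e-03 mm/s.
R = 1.518e-03 × 3600 = 5.46 mm/hr.

R ≈ 5.46 mm/hr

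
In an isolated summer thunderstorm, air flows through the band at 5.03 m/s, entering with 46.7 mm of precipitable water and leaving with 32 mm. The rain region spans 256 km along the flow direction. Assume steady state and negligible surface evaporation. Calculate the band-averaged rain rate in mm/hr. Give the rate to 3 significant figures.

Column moisture flux per unit crosswind length is F = V × PW.
Inflow: F_in = 5.03 × 46.7 = 234.901 mm·m/s
Outflow: F_out = 5.03 × 32 = 160.96 mm·m/s
Steady-state rate R = (F_in − F_out)/L = (234.901 − 160.96) / 256000 m = 2.888e-04 mm/s.
R = 2.888e-04 × 3600 = 1.04 mm/hr.

R ≈ 1.04 mm/hr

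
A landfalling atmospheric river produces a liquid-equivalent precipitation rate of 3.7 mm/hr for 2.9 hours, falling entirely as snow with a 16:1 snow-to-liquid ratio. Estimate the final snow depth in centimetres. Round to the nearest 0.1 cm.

Liquid-equivalent depth = 3.7 × 2.9 = 10.73 mm.
Snow depth = 10.73 mm × 16 = 171.68 mm = 17.2 cm.

snow depth ≈ 17.2 cm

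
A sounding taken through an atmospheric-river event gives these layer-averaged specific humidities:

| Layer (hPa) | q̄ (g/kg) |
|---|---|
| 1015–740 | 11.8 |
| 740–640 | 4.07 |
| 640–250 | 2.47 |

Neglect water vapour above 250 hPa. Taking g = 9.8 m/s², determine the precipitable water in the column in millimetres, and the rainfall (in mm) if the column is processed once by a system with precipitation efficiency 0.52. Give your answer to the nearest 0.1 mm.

Precipitable water is the column-integrated vapour mass per unit area: PW = (1/g) Σ q̄ Δp, with q in kg/kg and Δp in Pa (1 kg/m² of water = 1 mm).
Layer 1015–740 hPa: Δp = 275 hPa = 27500 Pa, q̄ = 0.0118 kg/kg → 0.0118 × 27500 / 9.8 = 33.11 mm
Layer 740–640 hPa: Δp = 100 hPa = 10000 Pa, q̄ = 0.00407 kg/kg → 0.00407 × 10000 / 9.8 = 4.15 mm
Layer 640–250 hPa: Δp = 390 hPa = 39000 Pa, q̄ = 0.00247 kg/kg → 0.00247 × 39000 / 9.8 = 9.83 mm
PW = 33.11 + 4.15 + 9.83 = 47.09 ≈ 47.1 mm.
Rainfall = ε × PW = 0.52 × 47.1 = 24.5 mm.

PW ≈ 47.1 mm; rainfall ≈ 24.5 mm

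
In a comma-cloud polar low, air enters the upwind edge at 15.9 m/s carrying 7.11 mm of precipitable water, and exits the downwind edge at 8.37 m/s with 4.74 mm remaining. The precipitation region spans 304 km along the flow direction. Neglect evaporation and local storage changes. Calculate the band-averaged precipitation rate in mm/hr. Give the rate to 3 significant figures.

Column moisture flux per unit crosswind length is F = V × PW.
Inflow: F_in = 15.9 × 7.11 = 113.049 mm·m/s
Outflow: F_out = 8.37 × 4.74 = 39.6738 mm·m/s
Steady-state rate R = (F_in − F_out)/L = (113.049 − 39.6738) / 304000 m = 2.414e-04 mm/s.
R = 2.414e-04 × 3600 = 0.869 mm/hr.

R ≈ 0.869 mm/hr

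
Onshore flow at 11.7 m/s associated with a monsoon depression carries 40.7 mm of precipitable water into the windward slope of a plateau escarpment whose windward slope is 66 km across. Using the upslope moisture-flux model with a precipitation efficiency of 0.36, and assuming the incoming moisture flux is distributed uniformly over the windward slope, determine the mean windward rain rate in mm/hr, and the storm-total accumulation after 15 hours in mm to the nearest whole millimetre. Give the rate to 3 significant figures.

R ≈ 9.35 mm/hr; total ≈ 140 mm

Incoming column moisture flux per unit ridge length: F = V × PW = 11.7 × 40.7 = 476.19 mm·m/s.
Spread over the 66 km slope with efficiency ε = 0.36: R = ε·F/W = 0.36 × 476.19 / 66000 m = 2.597e-03 mm/s.
R = 2.597e-03 × 3600 = 9.35 mm/hr.
Over 15 h: total = 9.35 × 15 = 140.25 ≈ 140 mm.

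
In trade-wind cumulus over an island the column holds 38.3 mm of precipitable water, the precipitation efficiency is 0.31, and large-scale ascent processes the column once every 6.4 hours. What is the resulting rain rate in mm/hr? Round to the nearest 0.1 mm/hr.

R ≈ 1.9 mm/hr

Each overturning extracts ε × PW = 0.31 × 38.3 = 11.873 mm.
Rate = ε·PW / τ = 11.873 / 6.4 h = 1.9 mm/hr.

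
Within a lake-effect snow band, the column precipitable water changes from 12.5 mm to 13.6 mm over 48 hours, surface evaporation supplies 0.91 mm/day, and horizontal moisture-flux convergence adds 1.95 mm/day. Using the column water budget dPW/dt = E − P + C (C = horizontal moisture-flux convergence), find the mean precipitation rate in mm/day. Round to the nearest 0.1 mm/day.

dPW/dt = (13.6 − 12.5) mm / (48/24 day) = +0.550 mm/day.
P = E + C − dPW/dt = 0.91 + (1.95) − (+0.550) = 2.3 mm/day.

P ≈ 2.3 mm/day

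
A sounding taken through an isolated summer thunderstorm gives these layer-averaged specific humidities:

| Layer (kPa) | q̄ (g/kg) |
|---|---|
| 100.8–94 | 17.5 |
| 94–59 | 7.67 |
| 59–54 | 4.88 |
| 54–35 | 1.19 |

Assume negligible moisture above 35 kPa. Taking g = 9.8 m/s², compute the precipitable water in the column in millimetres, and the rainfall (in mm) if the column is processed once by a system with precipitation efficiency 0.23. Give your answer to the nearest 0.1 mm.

PW ≈ 44.3 mm; rainfall ≈ 10.2 mm

Precipitable water is the column-integrated vapour mass per unit area: PW = (1/g) Σ q̄ Δp, with q in kg/kg and Δp in Pa (1 kg/m² of water = 1 mm).
Layer 100.8–94 kPa: Δp = 68 hPa = 6800 Pa, q̄ = 0.0175 kg/kg → 0.0175 × 6800 / 9.8 = 12.14 mm
Layer 94–59 kPa: Δp = 350 hPa = 35000 Pa, q̄ = 0.00767 kg/kg → 0.00767 × 35000 / 9.8 = 27.39 mm
Layer 59–54 kPa: Δp = 50 hPa = 5000 Pa, q̄ = 0.00488 kg/kg → 0.00488 × 5000 / 9.8 = 2.49 mm
Layer 54–35 kPa: Δp = 190 hPa = 19000 Pa, q̄ = 0.00119 kg/kg → 0.00119 × 19000 / 9.8 = 2.31 mm
PW = 12.14 + 27.39 + 2.49 + 2.31 = 44.33 ≈ 44.3 mm.
Rainfall = ε × PW = 0.23 × 44.3 = 10.2 mm.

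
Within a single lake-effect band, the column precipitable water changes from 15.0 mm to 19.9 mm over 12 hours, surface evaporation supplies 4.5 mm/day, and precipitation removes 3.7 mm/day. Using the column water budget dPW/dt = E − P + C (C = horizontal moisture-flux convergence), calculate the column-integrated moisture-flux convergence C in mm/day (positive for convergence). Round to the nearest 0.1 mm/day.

dPW/dt = (19.9 − 15.0) mm / (12/24 day) = +9.800 mm/day.
C = dPW/dt − E + P = (+9.800) − 4.5 + 3.7 = 9.0 mm/day.

C ≈ 9.0 mm/day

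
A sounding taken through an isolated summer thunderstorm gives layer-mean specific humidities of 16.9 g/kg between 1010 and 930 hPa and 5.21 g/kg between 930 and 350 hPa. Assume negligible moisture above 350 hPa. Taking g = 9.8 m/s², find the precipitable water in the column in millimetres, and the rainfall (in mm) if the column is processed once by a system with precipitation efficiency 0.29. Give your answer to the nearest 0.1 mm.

Precipitable water is the column-integrated vapour mass per unit area: PW = (1/g) Σ q̄ Δp, with q in kg/kg and Δp in Pa (1 kg/m² of water = 1 mm).
Layer 1010–930 hPa: Δp = 80 hPa = 8000 Pa, q̄ = 0.0169 kg/kg → 0.0169 × 8000 / 9.8 = 13.80 mm
Layer 930–350 hPa: Δp = 580 hPa = 58000 Pa, q̄ = 0.00521 kg/kg → 0.00521 × 58000 / 9.8 = 30.83 mm
PW = 13.80 + 30.83 = 44.63 ≈ 44.6 mm.
Rainfall = ε × PW = 0.29 × 44.6 = 12.9 mm.

PW ≈ 44.6 mm; rainfall ≈ 12.9 mm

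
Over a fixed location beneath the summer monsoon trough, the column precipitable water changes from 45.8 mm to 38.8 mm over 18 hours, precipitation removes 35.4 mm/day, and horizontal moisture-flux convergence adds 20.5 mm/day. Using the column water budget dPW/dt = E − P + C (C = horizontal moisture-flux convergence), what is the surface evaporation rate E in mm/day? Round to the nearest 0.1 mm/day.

dPW/dt = (38.8 − 45.8) mm / (18/24 day) = -9.333 mm/day.
E = dPW/dt + P − C = (-9.333) + 35.4 − (20.5) = 5.6 mm/day.

E ≈ 5.6 mm/day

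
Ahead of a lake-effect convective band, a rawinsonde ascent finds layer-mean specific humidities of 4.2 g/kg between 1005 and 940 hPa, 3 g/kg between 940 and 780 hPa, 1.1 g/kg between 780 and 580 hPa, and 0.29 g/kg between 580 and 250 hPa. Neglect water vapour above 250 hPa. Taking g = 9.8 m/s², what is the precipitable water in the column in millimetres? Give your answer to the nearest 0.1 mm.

PW ≈ 10.9 mm

Precipitable water is the column-integrated vapour mass per unit area: PW = (1/g) Σ q̄ Δp, with q in kg/kg and Δp in Pa (1 kg/m² of water = 1 mm).
Layer 1005–940 hPa: Δp = 65 hPa = 6500 Pa, q̄ = 0.0042 kg/kg → 0.0042 × 6500 / 9.8 = 2.79 mm
Layer 940–780 hPa: Δp = 160 hPa = 16000 Pa, q̄ = 0.003 kg/kg → 0.003 × 16000 / 9.8 = 4.90 mm
Layer 780–580 hPa: Δp = 200 hPa = 20000 Pa, q̄ = 0.0011 kg/kg → 0.0011 × 20000 / 9.8 = 2.24 mm
Layer 580–250 hPa: Δp = 330 hPa = 33000 Pa, q̄ = 0.00029 kg/kg → 0.00029 × 33000 / 9.8 = 0.98 mm
PW = 2.79 + 4.90 + 2.24 + 0.98 = 10.91 ≈ 10.9 mm.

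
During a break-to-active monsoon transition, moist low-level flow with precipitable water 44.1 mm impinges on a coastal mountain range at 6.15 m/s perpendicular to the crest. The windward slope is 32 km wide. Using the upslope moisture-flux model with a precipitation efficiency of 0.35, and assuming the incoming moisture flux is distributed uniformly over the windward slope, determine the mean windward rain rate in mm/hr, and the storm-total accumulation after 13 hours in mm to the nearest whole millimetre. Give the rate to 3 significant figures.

Incoming column moisture flux per unit ridge length: F = V × PW = 6.15 × 44.1 = 271.215 mm·m/s.
Spread over the 32 km slope with efficiency ε = 0.35: R = ε·F/W = 0.35 × 271.215 / 32000 m = 2.966e-03 mm/s.
R = 2.966e-03 × 3600 = 10.7 mm/hr.
Over 13 h: total = 10.7 × 13 = 139.1 ≈ 139 mm.

R ≈ 10.7 mm/hr; total ≈ 139 mm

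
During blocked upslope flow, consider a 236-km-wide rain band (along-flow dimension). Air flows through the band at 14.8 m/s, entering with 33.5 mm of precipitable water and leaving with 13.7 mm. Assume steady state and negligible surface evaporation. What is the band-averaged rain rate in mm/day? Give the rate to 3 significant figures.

Column moisture flux per unit crosswind length is F = V × PW.
Inflow: F_in = 14.8 × 33.5 = 495.8 mm·m/s
Outflow: F_out = 14.8 × 13.7 = 202.76 mm·m/s
Steady-state rate R = (F_in − F_out)/L = (495.8 − 202.76) / 236000 m = 1.242e-03 mm/s.
R = 1.242e-03 × 3600 × 24 = 107 mm/day.

R ≈ 107 mm/day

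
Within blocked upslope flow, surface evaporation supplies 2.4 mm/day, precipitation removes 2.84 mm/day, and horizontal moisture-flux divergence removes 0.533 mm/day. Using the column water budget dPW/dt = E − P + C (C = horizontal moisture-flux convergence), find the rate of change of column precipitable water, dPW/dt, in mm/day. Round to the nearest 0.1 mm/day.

dPW/dt ≈ -1.0 mm/day

dPW/dt = E − P + C = 2.4 − 2.84 + (-0.533) = -1.0 mm/day.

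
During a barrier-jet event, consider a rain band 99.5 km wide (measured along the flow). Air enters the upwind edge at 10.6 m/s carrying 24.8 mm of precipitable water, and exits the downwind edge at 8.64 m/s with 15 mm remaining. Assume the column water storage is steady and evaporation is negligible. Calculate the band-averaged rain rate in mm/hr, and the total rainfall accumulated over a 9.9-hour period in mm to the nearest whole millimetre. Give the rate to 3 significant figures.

R ≈ 4.82 mm/hr; total ≈ 48 mm

Column moisture flux per unit crosswind length is F = V × PW.
Inflow: F_in = 10.6 × 24.8 = 262.88 mm·m/s
Outflow: F_out = 8.64 × 15 = 129.6 mm·m/s
Steady-state rate R = (F_in − F_out)/L = (262.88 − 129.6) / 99500 m = 1.339e-03 mm/s.
R = 1.339e-03 × 3600 = 4.82 mm/hr.
Over 9.9 h: total = 4.82 × 9.9 = 47.718 ≈ 48 mm.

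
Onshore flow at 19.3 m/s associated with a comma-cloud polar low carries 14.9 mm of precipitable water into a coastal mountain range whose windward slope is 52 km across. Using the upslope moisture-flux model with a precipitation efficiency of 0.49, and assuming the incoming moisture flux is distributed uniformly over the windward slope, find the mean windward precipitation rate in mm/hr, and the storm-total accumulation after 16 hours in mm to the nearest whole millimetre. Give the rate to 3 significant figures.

R ≈ 9.76 mm/hr; total ≈ 156 mm

Incoming column moisture flux per unit ridge length: F = V × PW = 19.3 × 14.9 = 287.57 mm·m/s.
Spread over the 52 km slope with efficiency ε = 0.49: R = ε·F/W = 0.49 × 287.57 / 52000 m = 2.710e-03 mm/s.
R = 2.710e-03 × 3600 = 9.76 mm/hr.
Over 16 h: total = 9.76 × 16 = 156.16 ≈ 156 mm.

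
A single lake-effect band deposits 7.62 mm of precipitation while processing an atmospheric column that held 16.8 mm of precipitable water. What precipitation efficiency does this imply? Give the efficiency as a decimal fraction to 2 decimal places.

ε = precipitation / PW = 7.62 / 16.8 = 0.45.

ε ≈ 0.45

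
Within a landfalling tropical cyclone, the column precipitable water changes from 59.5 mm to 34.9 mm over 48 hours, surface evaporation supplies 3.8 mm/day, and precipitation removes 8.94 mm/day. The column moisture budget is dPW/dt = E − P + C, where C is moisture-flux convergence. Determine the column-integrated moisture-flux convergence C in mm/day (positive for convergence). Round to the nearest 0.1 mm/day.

dPW/dt = (34.9 − 59.5) mm / (48/24 day) = -12.300 mm/day.
C = dPW/dt − E + P = (-12.300) − 3.8 + 8.94 = -7.2 mm/day.

C ≈ -7.2 mm/day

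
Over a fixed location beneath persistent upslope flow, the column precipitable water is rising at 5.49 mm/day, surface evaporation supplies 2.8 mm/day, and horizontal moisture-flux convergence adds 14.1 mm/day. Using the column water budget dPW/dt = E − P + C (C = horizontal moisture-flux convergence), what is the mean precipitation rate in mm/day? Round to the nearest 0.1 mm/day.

dPW/dt = +5.49 mm/day.
P = E + C − dPW/dt = 2.8 + (14.1) − (+5.49) = 11.4 mm/day.

P ≈ 11.4 mm/day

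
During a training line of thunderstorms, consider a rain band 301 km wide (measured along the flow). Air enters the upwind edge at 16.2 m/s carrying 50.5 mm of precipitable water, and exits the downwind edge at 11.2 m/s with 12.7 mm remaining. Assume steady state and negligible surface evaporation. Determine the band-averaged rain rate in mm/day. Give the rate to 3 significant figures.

Column moisture flux per unit crosswind length is F = V × PW.
Inflow: F_in = 16.2 × 50.5 = 818.1 mm·m/s
Outflow: F_out = 11.2 × 12.7 = 142.24 mm·m/s
Steady-state rate R = (F_in − F_out)/L = (818.1 − 142.24) / 301000 m = 2.245e-03 mm/s.
R = 2.245e-03 × 3600 × 24 = 194 mm/day.

R ≈ 194 mm/day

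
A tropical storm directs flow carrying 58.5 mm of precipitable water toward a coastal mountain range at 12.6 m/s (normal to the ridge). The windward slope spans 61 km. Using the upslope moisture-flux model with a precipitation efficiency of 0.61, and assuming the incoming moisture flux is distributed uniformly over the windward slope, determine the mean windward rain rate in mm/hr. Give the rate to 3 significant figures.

R ≈ 26.5 mm/hr

Incoming column moisture flux per unit ridge length: F = V × PW = 12.6 × 58.5 = 737.1 mm·m/s.
Spread over the 61 km slope with efficiency ε = 0.61: R = ε·F/W = 0.61 × 737.1 / 61000 m = 7.371e-03 mm/s.
R = 7.371e-03 × 3600 = 26.5 mm/hr.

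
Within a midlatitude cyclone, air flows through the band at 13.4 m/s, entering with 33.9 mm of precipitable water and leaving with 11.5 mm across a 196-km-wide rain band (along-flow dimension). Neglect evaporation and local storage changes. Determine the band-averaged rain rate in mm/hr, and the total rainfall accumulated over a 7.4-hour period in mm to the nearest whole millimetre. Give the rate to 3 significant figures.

Column moisture flux per unit crosswind length is F = V × PW.
Inflow: F_in = 13.4 × 33.9 = 454.26 mm·m/s
Outflow: F_out = 13.4 × 11.5 = 154.1 mm·m/s
Steady-state rate R = (F_in − F_out)/L = (454.26 − 154.1) / 196000 m = 1.531e-03 mm/s.
R = 1.531e-03 × 3600 = 5.51 mm/hr.
Over 7.4 h: total = 5.51 × 7.4 = 40.774 ≈ 41 mm.

R ≈ 5.51 mm/hr; total ≈ 41 mm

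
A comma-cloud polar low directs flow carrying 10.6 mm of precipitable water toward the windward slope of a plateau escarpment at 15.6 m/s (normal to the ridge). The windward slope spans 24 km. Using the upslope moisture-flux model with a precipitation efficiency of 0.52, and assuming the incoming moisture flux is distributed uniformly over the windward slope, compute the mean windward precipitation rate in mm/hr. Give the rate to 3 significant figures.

R ≈ 12.9 mm/hr

Incoming column moisture flux per unit ridge length: F = V × PW = 15.6 × 10.6 = 165.36 mm·m/s.
Spread over the 24 km slope with efficiency ε = 0.52: R = ε·F/W = 0.52 × 165.36 / 24000 m = 3.583e-03 mm/s.
R = 3.583e-03 × 3600 = 12.9 mm/hr.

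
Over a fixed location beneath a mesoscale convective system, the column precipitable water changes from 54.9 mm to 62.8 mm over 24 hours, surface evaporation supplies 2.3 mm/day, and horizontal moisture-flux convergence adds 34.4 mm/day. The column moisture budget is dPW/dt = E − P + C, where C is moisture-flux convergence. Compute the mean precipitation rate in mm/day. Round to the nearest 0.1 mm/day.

P ≈ 28.8 mm/day

dPW/dt = (62.8 − 54.9) mm / (24/24 day) = +7.900 mm/day.
P = E + C − dPW/dt = 2.3 + (34.4) − (+7.900) = 28.8 mm/day.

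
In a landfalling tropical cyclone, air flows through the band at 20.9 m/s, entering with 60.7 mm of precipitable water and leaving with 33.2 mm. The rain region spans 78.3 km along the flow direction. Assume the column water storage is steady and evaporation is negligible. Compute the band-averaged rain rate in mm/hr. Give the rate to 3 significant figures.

Column moisture flux per unit crosswind length is F = V × PW.
Inflow: F_in = 20.9 × 60.7 = 1268.63 mm·m/s
Outflow: F_out = 20.9 × 33.2 = 693.88 mm·m/s
Steady-state rate R = (F_in − F_out)/L = (1268.63 − 693.88) / 78300 m = 7.340e-03 mm/s.
R = 7.340e-03 × 3600 = 26.4 mm/hr.

R ≈ 26.4 mm/hr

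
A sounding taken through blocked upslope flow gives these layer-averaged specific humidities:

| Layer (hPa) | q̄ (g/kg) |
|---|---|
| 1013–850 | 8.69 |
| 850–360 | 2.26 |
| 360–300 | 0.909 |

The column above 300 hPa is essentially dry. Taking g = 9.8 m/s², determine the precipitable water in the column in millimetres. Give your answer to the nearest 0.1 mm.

Precipitable water is the column-integrated vapour mass per unit area: PW = (1/g) Σ q̄ Δp, with q in kg/kg and Δp in Pa (1 kg/m² of water = 1 mm).
Layer 1013–850 hPa: Δp = 163 hPa = 16300 Pa, q̄ = 0.00869 kg/kg → 0.00869 × 16300 / 9.8 = 14.45 mm
Layer 850–360 hPa: Δp = 490 hPa = 49000 Pa, q̄ = 0.00226 kg/kg → 0.00226 × 49000 / 9.8 = 11.30 mm
Layer 360–300 hPa: Δp = 60 hPa = 6000 Pa, q̄ = 0.000909 kg/kg → 0.000909 × 6000 / 9.8 = 0.56 mm
PW = 14.45 + 11.30 + 0.56 = 26.31 ≈ 26.3 mm.

PW ≈ 26.3 mm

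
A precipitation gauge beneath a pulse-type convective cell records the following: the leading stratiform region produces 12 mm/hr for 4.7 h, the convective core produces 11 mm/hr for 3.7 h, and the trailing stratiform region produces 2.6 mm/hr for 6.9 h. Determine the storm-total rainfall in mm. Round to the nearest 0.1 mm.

Total = Σ Rᵢ Δtᵢ = 12 × 4.7 + 11 × 3.7 + 2.6 × 6.9
      = 56.4 + 40.7 + 17.94 = 115.0 mm.

total ≈ 115.0 mm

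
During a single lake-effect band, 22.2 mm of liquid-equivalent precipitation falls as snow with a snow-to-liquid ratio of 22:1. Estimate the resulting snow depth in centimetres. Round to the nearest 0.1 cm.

snow depth ≈ 48.8 cm

Snow depth = liquid × ratio = 22.2 mm × 22 = 488.4 mm = 48.8 cm.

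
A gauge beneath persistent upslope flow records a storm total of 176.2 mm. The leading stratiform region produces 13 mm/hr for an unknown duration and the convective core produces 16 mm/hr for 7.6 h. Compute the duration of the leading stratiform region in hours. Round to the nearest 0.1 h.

duration ≈ 4.2 h

Known phases: 16 × 7.6 = 121.6 mm.
Remaining depth = 176.2 − 121.6 = 54.6 mm.
Duration = 54.6 / 13 = 4.2 h.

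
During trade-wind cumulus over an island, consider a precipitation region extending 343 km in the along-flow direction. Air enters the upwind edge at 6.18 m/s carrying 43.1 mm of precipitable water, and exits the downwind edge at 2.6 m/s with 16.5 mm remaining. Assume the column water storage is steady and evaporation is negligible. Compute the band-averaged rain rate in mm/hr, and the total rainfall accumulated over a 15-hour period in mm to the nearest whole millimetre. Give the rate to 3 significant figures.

Column moisture flux per unit crosswind length is F = V × PW.
Inflow: F_in = 6.18 × 43.1 = 266.358 mm·m/s
Outflow: F_out = 2.6 × 16.5 = 42.9 mm·m/s
Steady-state rate R = (F_in − F_out)/L = (266.358 − 42.9) / 343000 m = 6.515e-04 mm/s.
R = 6.515e-04 × 3600 = 2.35 mm/hr.
Over 15 h: total = 2.35 × 15 = 35.25 ≈ 35 mm.

R ≈ 2.35 mm/hr; total ≈ 35 mm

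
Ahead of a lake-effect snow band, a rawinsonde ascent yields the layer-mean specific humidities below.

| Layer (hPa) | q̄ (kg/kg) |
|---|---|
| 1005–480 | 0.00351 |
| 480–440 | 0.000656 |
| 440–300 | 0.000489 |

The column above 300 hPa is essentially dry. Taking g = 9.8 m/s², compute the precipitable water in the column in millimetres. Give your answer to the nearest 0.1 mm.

PW ≈ 19.8 mm

Precipitable water is the column-integrated vapour mass per unit area: PW = (1/g) Σ q̄ Δp, with q in kg/kg and Δp in Pa (1 kg/m² of water = 1 mm).
Layer 1005–480 hPa: Δp = 525 hPa = 52500 Pa, q̄ = 0.00351 kg/kg → 0.00351 × 52500 / 9.8 = 18.80 mm
Layer 480–440 hPa: Δp = 40 hPa = 4000 Pa, q̄ = 0.000656 kg/kg → 0.000656 × 4000 / 9.8 = 0.27 mm
Layer 440–300 hPa: Δp = 140 hPa = 14000 Pa, q̄ = 0.000489 kg/kg → 0.000489 × 14000 / 9.8 = 0.70 mm
PW = 18.80 + 0.27 + 0.70 = 19.77 ≈ 19.8 mm.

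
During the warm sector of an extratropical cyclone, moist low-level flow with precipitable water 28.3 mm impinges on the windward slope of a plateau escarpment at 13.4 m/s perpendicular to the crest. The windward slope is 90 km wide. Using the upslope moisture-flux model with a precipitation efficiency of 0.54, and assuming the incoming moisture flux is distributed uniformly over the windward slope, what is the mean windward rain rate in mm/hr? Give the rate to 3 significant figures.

Incoming column moisture flux per unit ridge length: F = V × PW = 13.4 × 28.3 = 379.22 mm·m/s.
Spread over the 90 km slope with efficiency ε = 0.54: R = ε·F/W = 0.54 × 379.22 / 90000 m = 2.275e-03 mm/s.
R = 2.275e-03 × 3600 = 8.19 mm/hr.

R ≈ 8.19 mm/hr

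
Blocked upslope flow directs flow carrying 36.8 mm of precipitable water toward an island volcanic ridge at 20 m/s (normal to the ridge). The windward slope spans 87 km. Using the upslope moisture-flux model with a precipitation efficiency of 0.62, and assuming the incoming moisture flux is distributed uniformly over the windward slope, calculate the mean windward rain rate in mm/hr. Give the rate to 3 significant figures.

R ≈ 18.9 mm/hr

Incoming column moisture flux per unit ridge length: F = V × PW = 20 × 36.8 = 736 mm·m/s.
Spread over the 87 km slope with efficiency ε = 0.62: R = ε·F/W = 0.62 × 736 / 87000 m = 5.245e-03 mm/s.
R = 5.245e-03 × 3600 = 18.9 mm/hr.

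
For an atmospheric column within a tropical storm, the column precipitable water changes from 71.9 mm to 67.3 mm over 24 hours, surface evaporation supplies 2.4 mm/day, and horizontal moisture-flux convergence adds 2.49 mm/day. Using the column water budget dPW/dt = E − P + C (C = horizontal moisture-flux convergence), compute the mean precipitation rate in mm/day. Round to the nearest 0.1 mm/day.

P ≈ 9.5 mm/day

dPW/dt = (67.3 − 71.9) mm / (24/24 day) = -4.600 mm/day.
P = E + C − dPW/dt = 2.4 + (2.49) − (-4.600) = 9.5 mm/day.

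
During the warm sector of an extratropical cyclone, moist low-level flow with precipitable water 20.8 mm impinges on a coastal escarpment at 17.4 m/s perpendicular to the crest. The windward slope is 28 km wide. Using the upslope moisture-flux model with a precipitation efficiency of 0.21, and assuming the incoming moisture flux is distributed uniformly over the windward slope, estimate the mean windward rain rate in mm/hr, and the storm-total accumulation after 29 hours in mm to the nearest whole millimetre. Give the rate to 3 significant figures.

Incoming column moisture flux per unit ridge length: F = V × PW = 17.4 × 20.8 = 361.92 mm·m/s.
Spread over the 28 km slope with efficiency ε = 0.21: R = ε·F/W = 0.21 × 361.92 / 28000 m = 2.714e-03 mm/s.
R = 2.714e-03 × 3600 = 9.77 mm/hr.
Over 29 h: total = 9.77 × 29 = 283.33 ≈ 283 mm.

R ≈ 9.77 mm/hr; total ≈ 283 mm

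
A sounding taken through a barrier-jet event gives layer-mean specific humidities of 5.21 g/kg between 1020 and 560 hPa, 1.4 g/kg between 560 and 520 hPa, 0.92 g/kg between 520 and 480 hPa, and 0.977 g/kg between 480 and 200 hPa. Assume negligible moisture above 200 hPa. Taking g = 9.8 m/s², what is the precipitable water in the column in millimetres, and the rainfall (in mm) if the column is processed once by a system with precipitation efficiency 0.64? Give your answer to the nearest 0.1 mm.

PW ≈ 28.2 mm; rainfall ≈ 18.0 mm

Precipitable water is the column-integrated vapour mass per unit area: PW = (1/g) Σ q̄ Δp, with q in kg/kg and Δp in Pa (1 kg/m² of water = 1 mm).
Layer 1020–560 hPa: Δp = 460 hPa = 46000 Pa, q̄ = 0.00521 kg/kg → 0.00521 × 46000 / 9.8 = 24.46 mm
Layer 560–520 hPa: Δp = 40 hPa = 4000 Pa, q̄ = 0.0014 kg/kg → 0.0014 × 4000 / 9.8 = 0.57 mm
Layer 520–480 hPa: Δp = 40 hPa = 4000 Pa, q̄ = 0.00092 kg/kg → 0.00092 × 4000 / 9.8 = 0.38 mm
Layer 480–200 hPa: Δp = 280 hPa = 28000 Pa, q̄ = 0.000977 kg/kg → 0.000977 × 28000 / 9.8 = 2.79 mm
PW = 24.46 + 0.57 + 0.38 + 2.79 = 28.20 ≈ 28.2 mm.
Rainfall = ε × PW = 0.64 × 28.2 = 18.0 mm.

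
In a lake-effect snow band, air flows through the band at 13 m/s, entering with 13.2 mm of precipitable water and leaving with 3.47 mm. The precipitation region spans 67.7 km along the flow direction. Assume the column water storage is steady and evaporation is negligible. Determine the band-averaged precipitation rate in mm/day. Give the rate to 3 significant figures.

R ≈ 161 mm/day

Column moisture flux per unit crosswind length is F = V × PW.
Inflow: F_in = 13 × 13.2 = 171.6 mm·m/s
Outflow: F_out = 13 × 3.47 = 45.11 mm·m/s
Steady-state rate R = (F_in − F_out)/L = (171.6 − 45.11) / 67700 m = 1.868e-03 mm/s.
R = 1.868e-03 × 3600 × 24 = 161 mm/day.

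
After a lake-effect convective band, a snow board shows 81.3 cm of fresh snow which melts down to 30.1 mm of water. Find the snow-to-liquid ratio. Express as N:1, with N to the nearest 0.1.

Ratio = snow depth / SWE = 813 mm / 30.1 mm = 27.0, i.e. 27.0:1.

ratio ≈ 27.0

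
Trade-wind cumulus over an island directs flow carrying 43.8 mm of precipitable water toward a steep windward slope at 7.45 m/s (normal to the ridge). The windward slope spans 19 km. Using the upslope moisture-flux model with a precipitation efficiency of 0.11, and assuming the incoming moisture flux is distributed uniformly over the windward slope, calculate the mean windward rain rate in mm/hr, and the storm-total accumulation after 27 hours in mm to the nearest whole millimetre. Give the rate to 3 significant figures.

R ≈ 6.80 mm/hr; total ≈ 184 mm

Incoming column moisture flux per unit ridge length: F = V × PW = 7.45 × 43.8 = 326.31 mm·m/s.
Spread over the 19 km slope with efficiency ε = 0.11: R = ε·F/W = 0.11 × 326.31 / 19000 m = 1.889e-03 mm/s.
R = 1.889e-03 × 3600 = 6.80 mm/hr.
Over 27 h: total = 6.80 × 27 = 183.6 ≈ 184 mm.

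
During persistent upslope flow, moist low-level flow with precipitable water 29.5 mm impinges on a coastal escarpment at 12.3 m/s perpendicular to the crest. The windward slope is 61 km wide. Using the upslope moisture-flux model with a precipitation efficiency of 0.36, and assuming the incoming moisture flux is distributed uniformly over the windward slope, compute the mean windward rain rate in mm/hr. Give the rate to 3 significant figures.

R ≈ 7.71 mm/hr

Incoming column moisture flux per unit ridge length: F = V × PW = 12.3 × 29.5 = 362.85 mm·m/s.
Spread over the 61 km slope with efficiency ε = 0.36: R = ε·F/W = 0.36 × 362.85 / 61000 m = 2.141e-03 mm/s.
R = 2.141e-03 × 3600 = 7.71 mm/hr.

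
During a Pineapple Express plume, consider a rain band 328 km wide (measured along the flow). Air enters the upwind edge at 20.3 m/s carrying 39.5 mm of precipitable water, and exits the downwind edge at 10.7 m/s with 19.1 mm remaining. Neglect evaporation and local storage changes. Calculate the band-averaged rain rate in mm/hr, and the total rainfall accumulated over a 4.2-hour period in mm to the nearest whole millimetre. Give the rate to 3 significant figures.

R ≈ 6.56 mm/hr; total ≈ 28 mm

Column moisture flux per unit crosswind length is F = V × PW.
Inflow: F_in = 20.3 × 39.5 = 801.85 mm·m/s
Outflow: F_out = 10.7 × 19.1 = 204.37 mm·m/s
Steady-state rate R = (F_in − F_out)/L = (801.85 − 204.37) / 328000 m = 1.822e-03 mm/s.
R = 1.822e-03 × 3600 = 6.56 mm/hr.
Over 4.2 h: total = 6.56 × 4.2 = 27.552 ≈ 28 mm.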